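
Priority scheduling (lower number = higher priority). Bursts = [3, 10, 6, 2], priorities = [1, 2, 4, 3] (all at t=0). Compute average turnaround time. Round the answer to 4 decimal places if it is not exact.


Sort by priority (ascending = highest first):
Order: [(1, 3), (2, 10), (3, 2), (4, 6)]
Completion times:
  Priority 1, burst=3, C=3
  Priority 2, burst=10, C=13
  Priority 3, burst=2, C=15
  Priority 4, burst=6, C=21
Average turnaround = 52/4 = 13.0

13.0


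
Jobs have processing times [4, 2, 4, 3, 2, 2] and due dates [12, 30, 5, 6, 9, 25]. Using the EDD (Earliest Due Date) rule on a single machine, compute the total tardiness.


Sort by due date (EDD order): [(4, 5), (3, 6), (2, 9), (4, 12), (2, 25), (2, 30)]
Compute completion times and tardiness:
  Job 1: p=4, d=5, C=4, tardiness=max(0,4-5)=0
  Job 2: p=3, d=6, C=7, tardiness=max(0,7-6)=1
  Job 3: p=2, d=9, C=9, tardiness=max(0,9-9)=0
  Job 4: p=4, d=12, C=13, tardiness=max(0,13-12)=1
  Job 5: p=2, d=25, C=15, tardiness=max(0,15-25)=0
  Job 6: p=2, d=30, C=17, tardiness=max(0,17-30)=0
Total tardiness = 2

2


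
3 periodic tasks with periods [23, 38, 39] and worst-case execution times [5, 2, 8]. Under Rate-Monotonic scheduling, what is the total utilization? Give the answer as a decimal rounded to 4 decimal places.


Compute individual utilizations (exact fractions):
  Task 1: C/T = 5/23 (approx. 0.2174)
  Task 2: C/T = 2/38 = 1/19 (approx. 0.0526)
  Task 3: C/T = 8/39 (approx. 0.2051)
Total utilization U = 5/23 + 1/19 + 8/39 = 8098/17043
Rounded to 4 decimal places: U = 0.4752
RM (Liu & Layland) bound for 3 tasks = 0.779763; compare with U = 8098/17043 (approx. 0.475151)
U <= bound, so schedulable by RM sufficient condition.

0.4752


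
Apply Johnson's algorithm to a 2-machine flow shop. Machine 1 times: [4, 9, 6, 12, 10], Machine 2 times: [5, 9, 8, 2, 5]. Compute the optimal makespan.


Apply Johnson's rule:
  Group 1 (a <= b): [(1, 4, 5), (3, 6, 8), (2, 9, 9)]
  Group 2 (a > b): [(5, 10, 5), (4, 12, 2)]
Optimal job order: [1, 3, 2, 5, 4]
Schedule:
  Job 1: M1 done at 4, M2 done at 9
  Job 3: M1 done at 10, M2 done at 18
  Job 2: M1 done at 19, M2 done at 28
  Job 5: M1 done at 29, M2 done at 34
  Job 4: M1 done at 41, M2 done at 43
Makespan = 43

43


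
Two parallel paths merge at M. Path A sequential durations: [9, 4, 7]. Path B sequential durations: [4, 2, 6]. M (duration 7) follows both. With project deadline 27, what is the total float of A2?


Forward pass: ES(A2) = sum of predecessors on chain A = 9
EF = ES + duration = 9 + 4 = 13
Backward pass: LF(M) = deadline = 27; LS(M) = 27 - 7 = 20
LF(A2) = LS(M) - sum(successors on chain A) = 20 - 7 = 13
LS = LF - duration = 13 - 4 = 9
Total float = LS - ES = 9 - 9 = 0

0


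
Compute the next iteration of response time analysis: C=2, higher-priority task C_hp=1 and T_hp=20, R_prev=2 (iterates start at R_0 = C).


R_next = C + ceil(R_prev / T_hp) * C_hp
ceil(2 / 20) = ceil(0.1) = 1
Interference = 1 * 1 = 1
R_next = 2 + 1 = 3

3


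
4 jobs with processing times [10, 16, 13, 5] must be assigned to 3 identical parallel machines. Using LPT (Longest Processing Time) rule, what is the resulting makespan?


Sort jobs in decreasing order (LPT): [16, 13, 10, 5]
Assign each job to the least loaded machine:
  Machine 1: jobs [16], load = 16
  Machine 2: jobs [13], load = 13
  Machine 3: jobs [10, 5], load = 15
Makespan = max load = 16

16


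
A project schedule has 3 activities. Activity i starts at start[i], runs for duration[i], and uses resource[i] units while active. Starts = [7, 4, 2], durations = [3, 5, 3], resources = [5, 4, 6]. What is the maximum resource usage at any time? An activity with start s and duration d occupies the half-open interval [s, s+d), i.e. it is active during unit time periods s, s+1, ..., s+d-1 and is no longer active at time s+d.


Each activity i is active on [start_i, start_i + duration_i).
Compute total resource usage per time slot:
  t=0: active resources = [], total = 0
  t=1: active resources = [], total = 0
  t=2: active resources = [6], total = 6
  t=3: active resources = [6], total = 6
  t=4: active resources = [4, 6], total = 10
  t=5: active resources = [4], total = 4
  t=6: active resources = [4], total = 4
  t=7: active resources = [5, 4], total = 9
  t=8: active resources = [5, 4], total = 9
  t=9: active resources = [5], total = 5
Peak resource demand = 10

10


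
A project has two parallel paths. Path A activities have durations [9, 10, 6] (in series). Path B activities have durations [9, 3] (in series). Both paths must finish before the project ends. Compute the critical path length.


Path A total = 9 + 10 + 6 = 25
Path B total = 9 + 3 = 12
Critical path = longest path = max(25, 12) = 25

25


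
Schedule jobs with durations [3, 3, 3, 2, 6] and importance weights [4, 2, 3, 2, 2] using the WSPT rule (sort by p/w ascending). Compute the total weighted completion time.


Compute p/w ratios and sort ascending (WSPT): [(3, 4), (3, 3), (2, 2), (3, 2), (6, 2)]
Compute weighted completion times:
  Job (p=3,w=4): C=3, w*C=4*3=12
  Job (p=3,w=3): C=6, w*C=3*6=18
  Job (p=2,w=2): C=8, w*C=2*8=16
  Job (p=3,w=2): C=11, w*C=2*11=22
  Job (p=6,w=2): C=17, w*C=2*17=34
Total weighted completion time = 102

102


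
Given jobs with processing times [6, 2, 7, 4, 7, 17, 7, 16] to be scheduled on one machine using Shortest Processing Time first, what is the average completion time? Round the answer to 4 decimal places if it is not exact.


Sort jobs by processing time (SPT order): [2, 4, 6, 7, 7, 7, 16, 17]
Compute completion times sequentially:
  Job 1: processing = 2, completes at 2
  Job 2: processing = 4, completes at 6
  Job 3: processing = 6, completes at 12
  Job 4: processing = 7, completes at 19
  Job 5: processing = 7, completes at 26
  Job 6: processing = 7, completes at 33
  Job 7: processing = 16, completes at 49
  Job 8: processing = 17, completes at 66
Sum of completion times = 213
Average completion time = 213/8 = 26.625

26.625


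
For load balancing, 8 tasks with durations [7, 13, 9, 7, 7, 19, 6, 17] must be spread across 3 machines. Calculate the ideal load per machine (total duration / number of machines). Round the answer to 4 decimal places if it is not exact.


Total processing time = 7 + 13 + 9 + 7 + 7 + 19 + 6 + 17 = 85
Number of machines = 3
Ideal balanced load = 85 / 3 = 28.3333

28.3333


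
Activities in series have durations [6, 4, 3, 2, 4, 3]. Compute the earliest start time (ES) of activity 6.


Activity 6 starts after activities 1 through 5 complete.
Predecessor durations: [6, 4, 3, 2, 4]
ES = 6 + 4 + 3 + 2 + 4 = 19

19


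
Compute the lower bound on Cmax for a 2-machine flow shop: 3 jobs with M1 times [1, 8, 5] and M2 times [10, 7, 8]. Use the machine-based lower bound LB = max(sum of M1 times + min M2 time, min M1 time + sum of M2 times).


LB1 = sum(M1 times) + min(M2 times) = 14 + 7 = 21
LB2 = min(M1 times) + sum(M2 times) = 1 + 25 = 26
Lower bound = max(LB1, LB2) = max(21, 26) = 26

26


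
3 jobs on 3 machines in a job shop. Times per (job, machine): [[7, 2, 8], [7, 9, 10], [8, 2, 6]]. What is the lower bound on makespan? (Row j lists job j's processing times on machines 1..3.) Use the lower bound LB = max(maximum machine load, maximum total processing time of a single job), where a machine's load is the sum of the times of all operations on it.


Machine loads:
  Machine 1: 7 + 7 + 8 = 22
  Machine 2: 2 + 9 + 2 = 13
  Machine 3: 8 + 10 + 6 = 24
Max machine load = 24
Job totals:
  Job 1: 17
  Job 2: 26
  Job 3: 16
Max job total = 26
Lower bound = max(24, 26) = 26

26


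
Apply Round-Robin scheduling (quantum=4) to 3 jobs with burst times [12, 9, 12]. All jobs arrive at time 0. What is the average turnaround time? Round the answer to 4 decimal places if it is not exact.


Time quantum = 4
Execution trace:
  J1 runs 4 units, time = 4
  J2 runs 4 units, time = 8
  J3 runs 4 units, time = 12
  J1 runs 4 units, time = 16
  J2 runs 4 units, time = 20
  J3 runs 4 units, time = 24
  J1 runs 4 units, time = 28
  J2 runs 1 units, time = 29
  J3 runs 4 units, time = 33
Finish times: [28, 29, 33]
Average turnaround = 90/3 = 30.0

30.0


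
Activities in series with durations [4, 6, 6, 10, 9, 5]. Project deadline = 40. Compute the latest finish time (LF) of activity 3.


LF(activity 3) = deadline - sum of successor durations
Successors: activities 4 through 6 with durations [10, 9, 5]
Sum of successor durations = 24
LF = 40 - 24 = 16

16


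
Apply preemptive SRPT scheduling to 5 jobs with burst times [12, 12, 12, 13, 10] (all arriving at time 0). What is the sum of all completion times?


Since all jobs arrive at t=0, SRPT equals SPT ordering.
SPT order: [10, 12, 12, 12, 13]
Completion times:
  Job 1: p=10, C=10
  Job 2: p=12, C=22
  Job 3: p=12, C=34
  Job 4: p=12, C=46
  Job 5: p=13, C=59
Total completion time = 10 + 22 + 34 + 46 + 59 = 171

171


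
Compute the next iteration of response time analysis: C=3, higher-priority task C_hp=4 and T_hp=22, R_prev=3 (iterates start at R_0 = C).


R_next = C + ceil(R_prev / T_hp) * C_hp
ceil(3 / 22) = ceil(0.1364) = 1
Interference = 1 * 4 = 4
R_next = 3 + 4 = 7

7


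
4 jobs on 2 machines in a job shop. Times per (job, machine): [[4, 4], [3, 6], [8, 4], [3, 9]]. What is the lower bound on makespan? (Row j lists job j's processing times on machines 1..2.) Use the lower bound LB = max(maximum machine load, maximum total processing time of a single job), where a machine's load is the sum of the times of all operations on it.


Machine loads:
  Machine 1: 4 + 3 + 8 + 3 = 18
  Machine 2: 4 + 6 + 4 + 9 = 23
Max machine load = 23
Job totals:
  Job 1: 8
  Job 2: 9
  Job 3: 12
  Job 4: 12
Max job total = 12
Lower bound = max(23, 12) = 23

23


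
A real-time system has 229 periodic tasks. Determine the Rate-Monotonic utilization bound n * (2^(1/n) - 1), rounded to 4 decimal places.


Compute 2^(1/229) = 1.0030314291
Subtract 1: 1.0030314291 - 1 = 0.0030314291
Multiply by n: 229 * 0.0030314291 = 0.6941972639
Round to 4 dp: 0.6942

0.6942


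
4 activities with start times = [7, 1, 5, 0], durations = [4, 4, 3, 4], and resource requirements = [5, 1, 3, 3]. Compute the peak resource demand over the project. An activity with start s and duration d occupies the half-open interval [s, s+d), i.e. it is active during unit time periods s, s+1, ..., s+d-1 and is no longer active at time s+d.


Each activity i is active on [start_i, start_i + duration_i).
Compute total resource usage per time slot:
  t=0: active resources = [3], total = 3
  t=1: active resources = [1, 3], total = 4
  t=2: active resources = [1, 3], total = 4
  t=3: active resources = [1, 3], total = 4
  t=4: active resources = [1], total = 1
  t=5: active resources = [3], total = 3
  t=6: active resources = [3], total = 3
  t=7: active resources = [5, 3], total = 8
  t=8: active resources = [5], total = 5
  t=9: active resources = [5], total = 5
  t=10: active resources = [5], total = 5
Peak resource demand = 8

8


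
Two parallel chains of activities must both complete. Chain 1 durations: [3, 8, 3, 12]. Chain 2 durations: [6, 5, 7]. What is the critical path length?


Path A total = 3 + 8 + 3 + 12 = 26
Path B total = 6 + 5 + 7 = 18
Critical path = longest path = max(26, 18) = 26

26


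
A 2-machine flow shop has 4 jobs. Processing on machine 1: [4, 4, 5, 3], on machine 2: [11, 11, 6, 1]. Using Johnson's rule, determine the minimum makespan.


Apply Johnson's rule:
  Group 1 (a <= b): [(1, 4, 11), (2, 4, 11), (3, 5, 6)]
  Group 2 (a > b): [(4, 3, 1)]
Optimal job order: [1, 2, 3, 4]
Schedule:
  Job 1: M1 done at 4, M2 done at 15
  Job 2: M1 done at 8, M2 done at 26
  Job 3: M1 done at 13, M2 done at 32
  Job 4: M1 done at 16, M2 done at 33
Makespan = 33

33


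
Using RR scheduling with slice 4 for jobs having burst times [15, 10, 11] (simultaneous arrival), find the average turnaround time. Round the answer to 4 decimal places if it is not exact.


Time quantum = 4
Execution trace:
  J1 runs 4 units, time = 4
  J2 runs 4 units, time = 8
  J3 runs 4 units, time = 12
  J1 runs 4 units, time = 16
  J2 runs 4 units, time = 20
  J3 runs 4 units, time = 24
  J1 runs 4 units, time = 28
  J2 runs 2 units, time = 30
  J3 runs 3 units, time = 33
  J1 runs 3 units, time = 36
Finish times: [36, 30, 33]
Average turnaround = 99/3 = 33.0

33.0


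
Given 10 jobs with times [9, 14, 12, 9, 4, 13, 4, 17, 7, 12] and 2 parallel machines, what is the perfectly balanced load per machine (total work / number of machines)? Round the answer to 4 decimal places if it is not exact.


Total processing time = 9 + 14 + 12 + 9 + 4 + 13 + 4 + 17 + 7 + 12 = 101
Number of machines = 2
Ideal balanced load = 101 / 2 = 50.5

50.5


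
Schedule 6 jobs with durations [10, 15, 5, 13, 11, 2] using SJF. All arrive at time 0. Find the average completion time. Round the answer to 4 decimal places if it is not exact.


SJF order (ascending): [2, 5, 10, 11, 13, 15]
Completion times:
  Job 1: burst=2, C=2
  Job 2: burst=5, C=7
  Job 3: burst=10, C=17
  Job 4: burst=11, C=28
  Job 5: burst=13, C=41
  Job 6: burst=15, C=56
Average completion = 151/6 = 25.1667

25.1667


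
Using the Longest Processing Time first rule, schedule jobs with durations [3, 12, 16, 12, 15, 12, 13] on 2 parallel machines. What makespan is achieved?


Sort jobs in decreasing order (LPT): [16, 15, 13, 12, 12, 12, 3]
Assign each job to the least loaded machine:
  Machine 1: jobs [16, 12, 12, 3], load = 43
  Machine 2: jobs [15, 13, 12], load = 40
Makespan = max load = 43

43


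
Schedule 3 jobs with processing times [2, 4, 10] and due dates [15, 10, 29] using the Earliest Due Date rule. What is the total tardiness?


Sort by due date (EDD order): [(4, 10), (2, 15), (10, 29)]
Compute completion times and tardiness:
  Job 1: p=4, d=10, C=4, tardiness=max(0,4-10)=0
  Job 2: p=2, d=15, C=6, tardiness=max(0,6-15)=0
  Job 3: p=10, d=29, C=16, tardiness=max(0,16-29)=0
Total tardiness = 0

0


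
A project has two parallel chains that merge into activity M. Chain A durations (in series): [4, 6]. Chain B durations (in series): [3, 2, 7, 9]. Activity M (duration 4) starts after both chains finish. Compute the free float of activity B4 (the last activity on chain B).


ES(B4) = sum of predecessors on chain B = 12
EF(B4) = ES + duration = 12 + 9 = 21
Successor of B4 is M. ES(M) = max(sum(A), sum(B)) = max(10, 21) = 21
Free float = ES(successor) - EF(current) = 21 - 21 = 0

0


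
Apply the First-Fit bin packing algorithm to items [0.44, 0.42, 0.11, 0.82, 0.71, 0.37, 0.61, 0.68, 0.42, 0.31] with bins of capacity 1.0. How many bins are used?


Place items sequentially using First-Fit:
  Item 0.44 -> new Bin 1
  Item 0.42 -> Bin 1 (now 0.86)
  Item 0.11 -> Bin 1 (now 0.97)
  Item 0.82 -> new Bin 2
  Item 0.71 -> new Bin 3
  Item 0.37 -> new Bin 4
  Item 0.61 -> Bin 4 (now 0.98)
  Item 0.68 -> new Bin 5
  Item 0.42 -> new Bin 6
  Item 0.31 -> Bin 5 (now 0.99)
Total bins used = 6

6


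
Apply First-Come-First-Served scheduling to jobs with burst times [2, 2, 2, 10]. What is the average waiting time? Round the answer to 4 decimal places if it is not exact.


FCFS order (as given): [2, 2, 2, 10]
Waiting times:
  Job 1: wait = 0
  Job 2: wait = 2
  Job 3: wait = 4
  Job 4: wait = 6
Sum of waiting times = 12
Average waiting time = 12/4 = 3.0

3.0


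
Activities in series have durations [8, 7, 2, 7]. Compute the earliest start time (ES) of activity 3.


Activity 3 starts after activities 1 through 2 complete.
Predecessor durations: [8, 7]
ES = 8 + 7 = 15

15


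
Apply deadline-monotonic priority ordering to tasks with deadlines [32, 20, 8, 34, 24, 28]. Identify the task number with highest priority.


Sort tasks by relative deadline (ascending):
  Task 3: deadline = 8
  Task 2: deadline = 20
  Task 5: deadline = 24
  Task 6: deadline = 28
  Task 1: deadline = 32
  Task 4: deadline = 34
Priority order (highest first): [3, 2, 5, 6, 1, 4]
Highest priority task = 3

3


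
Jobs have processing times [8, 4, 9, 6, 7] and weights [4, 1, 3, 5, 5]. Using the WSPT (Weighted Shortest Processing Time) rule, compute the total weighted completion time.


Compute p/w ratios and sort ascending (WSPT): [(6, 5), (7, 5), (8, 4), (9, 3), (4, 1)]
Compute weighted completion times:
  Job (p=6,w=5): C=6, w*C=5*6=30
  Job (p=7,w=5): C=13, w*C=5*13=65
  Job (p=8,w=4): C=21, w*C=4*21=84
  Job (p=9,w=3): C=30, w*C=3*30=90
  Job (p=4,w=1): C=34, w*C=1*34=34
Total weighted completion time = 303

303


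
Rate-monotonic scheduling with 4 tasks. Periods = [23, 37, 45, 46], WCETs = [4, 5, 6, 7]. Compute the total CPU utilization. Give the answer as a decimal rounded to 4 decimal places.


Compute individual utilizations (exact fractions):
  Task 1: C/T = 4/23 (approx. 0.1739)
  Task 2: C/T = 5/37 (approx. 0.1351)
  Task 3: C/T = 6/45 = 2/15 (approx. 0.1333)
  Task 4: C/T = 7/46 (approx. 0.1522)
Total utilization U = 4/23 + 5/37 + 2/15 + 7/46 = 15179/25530
Rounded to 4 decimal places: U = 0.5946
RM (Liu & Layland) bound for 4 tasks = 0.756828; compare with U = 15179/25530 (approx. 0.594555)
U <= bound, so schedulable by RM sufficient condition.

0.5946


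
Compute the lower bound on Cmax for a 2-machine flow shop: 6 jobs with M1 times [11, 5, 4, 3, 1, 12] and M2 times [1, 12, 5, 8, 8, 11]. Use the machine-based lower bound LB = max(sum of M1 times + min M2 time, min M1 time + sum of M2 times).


LB1 = sum(M1 times) + min(M2 times) = 36 + 1 = 37
LB2 = min(M1 times) + sum(M2 times) = 1 + 45 = 46
Lower bound = max(LB1, LB2) = max(37, 46) = 46

46


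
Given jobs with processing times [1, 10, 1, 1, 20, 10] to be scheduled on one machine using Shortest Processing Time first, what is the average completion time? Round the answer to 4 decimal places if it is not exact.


Sort jobs by processing time (SPT order): [1, 1, 1, 10, 10, 20]
Compute completion times sequentially:
  Job 1: processing = 1, completes at 1
  Job 2: processing = 1, completes at 2
  Job 3: processing = 1, completes at 3
  Job 4: processing = 10, completes at 13
  Job 5: processing = 10, completes at 23
  Job 6: processing = 20, completes at 43
Sum of completion times = 85
Average completion time = 85/6 = 14.1667

14.1667


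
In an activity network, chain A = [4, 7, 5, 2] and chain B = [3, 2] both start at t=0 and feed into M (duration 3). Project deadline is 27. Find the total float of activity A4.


Forward pass: ES(A4) = sum of predecessors on chain A = 16
EF = ES + duration = 16 + 2 = 18
Backward pass: LF(M) = deadline = 27; LS(M) = 27 - 3 = 24
LF(A4) = LS(M) - sum(successors on chain A) = 24 - 0 = 24
LS = LF - duration = 24 - 2 = 22
Total float = LS - ES = 22 - 16 = 6

6


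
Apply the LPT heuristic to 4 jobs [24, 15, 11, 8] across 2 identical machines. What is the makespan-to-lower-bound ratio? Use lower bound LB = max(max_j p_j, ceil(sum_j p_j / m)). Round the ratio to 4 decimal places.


LPT order: [24, 15, 11, 8]
Machine loads after assignment: [32, 26]
LPT makespan = 32
Lower bound = max(max_job, ceil(total/2)) = max(24, 29) = 29
Ratio = 32 / 29 = 1.1034

1.1034


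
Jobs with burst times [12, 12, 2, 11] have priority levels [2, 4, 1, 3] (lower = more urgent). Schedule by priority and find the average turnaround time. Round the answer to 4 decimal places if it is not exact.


Sort by priority (ascending = highest first):
Order: [(1, 2), (2, 12), (3, 11), (4, 12)]
Completion times:
  Priority 1, burst=2, C=2
  Priority 2, burst=12, C=14
  Priority 3, burst=11, C=25
  Priority 4, burst=12, C=37
Average turnaround = 78/4 = 19.5

19.5


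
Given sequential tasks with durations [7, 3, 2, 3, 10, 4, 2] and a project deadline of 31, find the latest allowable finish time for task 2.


LF(activity 2) = deadline - sum of successor durations
Successors: activities 3 through 7 with durations [2, 3, 10, 4, 2]
Sum of successor durations = 21
LF = 31 - 21 = 10

10


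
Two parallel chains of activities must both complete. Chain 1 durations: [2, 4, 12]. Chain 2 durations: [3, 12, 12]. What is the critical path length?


Path A total = 2 + 4 + 12 = 18
Path B total = 3 + 12 + 12 = 27
Critical path = longest path = max(18, 27) = 27

27


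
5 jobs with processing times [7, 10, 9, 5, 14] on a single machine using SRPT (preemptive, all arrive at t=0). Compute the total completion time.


Since all jobs arrive at t=0, SRPT equals SPT ordering.
SPT order: [5, 7, 9, 10, 14]
Completion times:
  Job 1: p=5, C=5
  Job 2: p=7, C=12
  Job 3: p=9, C=21
  Job 4: p=10, C=31
  Job 5: p=14, C=45
Total completion time = 5 + 12 + 21 + 31 + 45 = 114

114


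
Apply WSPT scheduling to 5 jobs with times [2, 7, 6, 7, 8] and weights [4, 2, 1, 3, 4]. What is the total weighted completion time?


Compute p/w ratios and sort ascending (WSPT): [(2, 4), (8, 4), (7, 3), (7, 2), (6, 1)]
Compute weighted completion times:
  Job (p=2,w=4): C=2, w*C=4*2=8
  Job (p=8,w=4): C=10, w*C=4*10=40
  Job (p=7,w=3): C=17, w*C=3*17=51
  Job (p=7,w=2): C=24, w*C=2*24=48
  Job (p=6,w=1): C=30, w*C=1*30=30
Total weighted completion time = 177

177


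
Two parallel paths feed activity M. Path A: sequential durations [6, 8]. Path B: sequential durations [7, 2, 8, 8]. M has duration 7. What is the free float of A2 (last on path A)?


ES(A2) = sum of predecessors on chain A = 6
EF(A2) = ES + duration = 6 + 8 = 14
Successor of A2 is M. ES(M) = max(sum(A), sum(B)) = max(14, 25) = 25
Free float = ES(successor) - EF(current) = 25 - 14 = 11

11


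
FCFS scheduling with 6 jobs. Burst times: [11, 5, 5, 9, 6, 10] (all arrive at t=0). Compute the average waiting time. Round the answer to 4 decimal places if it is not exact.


FCFS order (as given): [11, 5, 5, 9, 6, 10]
Waiting times:
  Job 1: wait = 0
  Job 2: wait = 11
  Job 3: wait = 16
  Job 4: wait = 21
  Job 5: wait = 30
  Job 6: wait = 36
Sum of waiting times = 114
Average waiting time = 114/6 = 19.0

19.0


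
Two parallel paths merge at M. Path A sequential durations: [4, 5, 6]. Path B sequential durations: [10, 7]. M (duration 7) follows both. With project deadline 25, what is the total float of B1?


Forward pass: ES(B1) = sum of predecessors on chain B = 0
EF = ES + duration = 0 + 10 = 10
Backward pass: LF(M) = deadline = 25; LS(M) = 25 - 7 = 18
LF(B1) = LS(M) - sum(successors on chain B) = 18 - 7 = 11
LS = LF - duration = 11 - 10 = 1
Total float = LS - ES = 1 - 0 = 1

1


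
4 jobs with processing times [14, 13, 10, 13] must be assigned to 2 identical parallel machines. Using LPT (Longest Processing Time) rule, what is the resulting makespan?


Sort jobs in decreasing order (LPT): [14, 13, 13, 10]
Assign each job to the least loaded machine:
  Machine 1: jobs [14, 10], load = 24
  Machine 2: jobs [13, 13], load = 26
Makespan = max load = 26

26


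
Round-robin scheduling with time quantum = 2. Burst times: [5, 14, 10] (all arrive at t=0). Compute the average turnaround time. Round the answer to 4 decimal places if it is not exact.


Time quantum = 2
Execution trace:
  J1 runs 2 units, time = 2
  J2 runs 2 units, time = 4
  J3 runs 2 units, time = 6
  J1 runs 2 units, time = 8
  J2 runs 2 units, time = 10
  J3 runs 2 units, time = 12
  J1 runs 1 units, time = 13
  J2 runs 2 units, time = 15
  J3 runs 2 units, time = 17
  J2 runs 2 units, time = 19
  J3 runs 2 units, time = 21
  J2 runs 2 units, time = 23
  J3 runs 2 units, time = 25
  J2 runs 2 units, time = 27
  J2 runs 2 units, time = 29
Finish times: [13, 29, 25]
Average turnaround = 67/3 = 22.3333

22.3333


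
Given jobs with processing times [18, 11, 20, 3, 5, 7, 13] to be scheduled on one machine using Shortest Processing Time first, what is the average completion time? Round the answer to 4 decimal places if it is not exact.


Sort jobs by processing time (SPT order): [3, 5, 7, 11, 13, 18, 20]
Compute completion times sequentially:
  Job 1: processing = 3, completes at 3
  Job 2: processing = 5, completes at 8
  Job 3: processing = 7, completes at 15
  Job 4: processing = 11, completes at 26
  Job 5: processing = 13, completes at 39
  Job 6: processing = 18, completes at 57
  Job 7: processing = 20, completes at 77
Sum of completion times = 225
Average completion time = 225/7 = 32.1429

32.1429


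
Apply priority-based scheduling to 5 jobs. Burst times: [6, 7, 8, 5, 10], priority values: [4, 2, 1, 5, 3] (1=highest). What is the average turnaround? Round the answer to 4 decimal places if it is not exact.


Sort by priority (ascending = highest first):
Order: [(1, 8), (2, 7), (3, 10), (4, 6), (5, 5)]
Completion times:
  Priority 1, burst=8, C=8
  Priority 2, burst=7, C=15
  Priority 3, burst=10, C=25
  Priority 4, burst=6, C=31
  Priority 5, burst=5, C=36
Average turnaround = 115/5 = 23.0

23.0


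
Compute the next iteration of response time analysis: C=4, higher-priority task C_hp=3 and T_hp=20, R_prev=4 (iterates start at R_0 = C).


R_next = C + ceil(R_prev / T_hp) * C_hp
ceil(4 / 20) = ceil(0.2) = 1
Interference = 1 * 3 = 3
R_next = 4 + 3 = 7

7


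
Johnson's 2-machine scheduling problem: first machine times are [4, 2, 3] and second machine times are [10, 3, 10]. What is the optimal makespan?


Apply Johnson's rule:
  Group 1 (a <= b): [(2, 2, 3), (3, 3, 10), (1, 4, 10)]
  Group 2 (a > b): []
Optimal job order: [2, 3, 1]
Schedule:
  Job 2: M1 done at 2, M2 done at 5
  Job 3: M1 done at 5, M2 done at 15
  Job 1: M1 done at 9, M2 done at 25
Makespan = 25

25


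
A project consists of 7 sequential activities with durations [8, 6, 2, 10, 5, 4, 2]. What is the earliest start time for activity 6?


Activity 6 starts after activities 1 through 5 complete.
Predecessor durations: [8, 6, 2, 10, 5]
ES = 8 + 6 + 2 + 10 + 5 = 31

31


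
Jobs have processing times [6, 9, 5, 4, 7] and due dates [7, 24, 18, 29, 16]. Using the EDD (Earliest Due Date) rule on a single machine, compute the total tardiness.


Sort by due date (EDD order): [(6, 7), (7, 16), (5, 18), (9, 24), (4, 29)]
Compute completion times and tardiness:
  Job 1: p=6, d=7, C=6, tardiness=max(0,6-7)=0
  Job 2: p=7, d=16, C=13, tardiness=max(0,13-16)=0
  Job 3: p=5, d=18, C=18, tardiness=max(0,18-18)=0
  Job 4: p=9, d=24, C=27, tardiness=max(0,27-24)=3
  Job 5: p=4, d=29, C=31, tardiness=max(0,31-29)=2
Total tardiness = 5

5


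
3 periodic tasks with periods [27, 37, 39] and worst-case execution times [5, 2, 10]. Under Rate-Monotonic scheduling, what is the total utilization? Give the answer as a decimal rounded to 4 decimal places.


Compute individual utilizations (exact fractions):
  Task 1: C/T = 5/27 (approx. 0.1852)
  Task 2: C/T = 2/37 (approx. 0.0541)
  Task 3: C/T = 10/39 (approx. 0.2564)
Total utilization U = 5/27 + 2/37 + 10/39 = 6437/12987
Rounded to 4 decimal places: U = 0.4956
RM (Liu & Layland) bound for 3 tasks = 0.779763; compare with U = 6437/12987 (approx. 0.495649)
U <= bound, so schedulable by RM sufficient condition.

0.4956


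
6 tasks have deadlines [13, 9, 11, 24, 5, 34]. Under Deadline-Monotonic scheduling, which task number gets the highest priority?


Sort tasks by relative deadline (ascending):
  Task 5: deadline = 5
  Task 2: deadline = 9
  Task 3: deadline = 11
  Task 1: deadline = 13
  Task 4: deadline = 24
  Task 6: deadline = 34
Priority order (highest first): [5, 2, 3, 1, 4, 6]
Highest priority task = 5

5


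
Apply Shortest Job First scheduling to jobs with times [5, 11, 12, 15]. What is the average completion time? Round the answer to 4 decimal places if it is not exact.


SJF order (ascending): [5, 11, 12, 15]
Completion times:
  Job 1: burst=5, C=5
  Job 2: burst=11, C=16
  Job 3: burst=12, C=28
  Job 4: burst=15, C=43
Average completion = 92/4 = 23.0

23.0


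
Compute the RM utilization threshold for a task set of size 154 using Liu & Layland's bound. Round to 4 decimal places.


Compute 2^(1/154) = 1.0045111002
Subtract 1: 1.0045111002 - 1 = 0.0045111002
Multiply by n: 154 * 0.0045111002 = 0.6947094308
Round to 4 dp: 0.6947

0.6947


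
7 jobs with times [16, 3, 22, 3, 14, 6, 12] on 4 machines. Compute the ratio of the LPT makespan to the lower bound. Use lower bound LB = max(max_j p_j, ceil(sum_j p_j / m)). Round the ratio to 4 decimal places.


LPT order: [22, 16, 14, 12, 6, 3, 3]
Machine loads after assignment: [22, 19, 17, 18]
LPT makespan = 22
Lower bound = max(max_job, ceil(total/4)) = max(22, 19) = 22
Ratio = 22 / 22 = 1.0

1.0


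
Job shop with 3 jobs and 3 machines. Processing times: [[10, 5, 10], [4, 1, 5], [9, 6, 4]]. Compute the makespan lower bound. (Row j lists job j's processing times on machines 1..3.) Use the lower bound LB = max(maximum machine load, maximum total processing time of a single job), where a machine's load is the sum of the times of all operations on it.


Machine loads:
  Machine 1: 10 + 4 + 9 = 23
  Machine 2: 5 + 1 + 6 = 12
  Machine 3: 10 + 5 + 4 = 19
Max machine load = 23
Job totals:
  Job 1: 25
  Job 2: 10
  Job 3: 19
Max job total = 25
Lower bound = max(23, 25) = 25

25


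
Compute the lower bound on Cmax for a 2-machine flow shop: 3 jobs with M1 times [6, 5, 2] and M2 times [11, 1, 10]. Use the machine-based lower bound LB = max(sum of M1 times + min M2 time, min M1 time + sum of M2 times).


LB1 = sum(M1 times) + min(M2 times) = 13 + 1 = 14
LB2 = min(M1 times) + sum(M2 times) = 2 + 22 = 24
Lower bound = max(LB1, LB2) = max(14, 24) = 24

24


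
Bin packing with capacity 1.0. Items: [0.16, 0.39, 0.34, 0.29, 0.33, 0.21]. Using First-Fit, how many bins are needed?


Place items sequentially using First-Fit:
  Item 0.16 -> new Bin 1
  Item 0.39 -> Bin 1 (now 0.55)
  Item 0.34 -> Bin 1 (now 0.89)
  Item 0.29 -> new Bin 2
  Item 0.33 -> Bin 2 (now 0.62)
  Item 0.21 -> Bin 2 (now 0.83)
Total bins used = 2

2


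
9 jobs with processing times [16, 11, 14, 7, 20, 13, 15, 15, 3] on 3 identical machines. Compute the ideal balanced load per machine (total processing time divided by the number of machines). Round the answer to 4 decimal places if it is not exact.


Total processing time = 16 + 11 + 14 + 7 + 20 + 13 + 15 + 15 + 3 = 114
Number of machines = 3
Ideal balanced load = 114 / 3 = 38.0

38.0


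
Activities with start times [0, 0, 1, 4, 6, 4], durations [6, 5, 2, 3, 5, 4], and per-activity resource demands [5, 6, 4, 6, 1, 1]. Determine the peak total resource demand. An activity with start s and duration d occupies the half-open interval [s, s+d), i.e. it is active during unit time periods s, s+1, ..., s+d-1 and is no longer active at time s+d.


Each activity i is active on [start_i, start_i + duration_i).
Compute total resource usage per time slot:
  t=0: active resources = [5, 6], total = 11
  t=1: active resources = [5, 6, 4], total = 15
  t=2: active resources = [5, 6, 4], total = 15
  t=3: active resources = [5, 6], total = 11
  t=4: active resources = [5, 6, 6, 1], total = 18
  t=5: active resources = [5, 6, 1], total = 12
  t=6: active resources = [6, 1, 1], total = 8
  t=7: active resources = [1, 1], total = 2
  t=8: active resources = [1], total = 1
  t=9: active resources = [1], total = 1
  t=10: active resources = [1], total = 1
Peak resource demand = 18

18


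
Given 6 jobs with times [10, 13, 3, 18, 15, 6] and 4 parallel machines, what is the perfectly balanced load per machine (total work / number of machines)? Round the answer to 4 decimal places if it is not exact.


Total processing time = 10 + 13 + 3 + 18 + 15 + 6 = 65
Number of machines = 4
Ideal balanced load = 65 / 4 = 16.25

16.25


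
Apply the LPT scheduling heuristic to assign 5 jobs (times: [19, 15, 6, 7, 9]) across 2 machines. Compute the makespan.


Sort jobs in decreasing order (LPT): [19, 15, 9, 7, 6]
Assign each job to the least loaded machine:
  Machine 1: jobs [19, 7], load = 26
  Machine 2: jobs [15, 9, 6], load = 30
Makespan = max load = 30

30


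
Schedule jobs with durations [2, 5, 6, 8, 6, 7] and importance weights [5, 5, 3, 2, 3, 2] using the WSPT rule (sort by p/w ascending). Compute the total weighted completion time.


Compute p/w ratios and sort ascending (WSPT): [(2, 5), (5, 5), (6, 3), (6, 3), (7, 2), (8, 2)]
Compute weighted completion times:
  Job (p=2,w=5): C=2, w*C=5*2=10
  Job (p=5,w=5): C=7, w*C=5*7=35
  Job (p=6,w=3): C=13, w*C=3*13=39
  Job (p=6,w=3): C=19, w*C=3*19=57
  Job (p=7,w=2): C=26, w*C=2*26=52
  Job (p=8,w=2): C=34, w*C=2*34=68
Total weighted completion time = 261

261


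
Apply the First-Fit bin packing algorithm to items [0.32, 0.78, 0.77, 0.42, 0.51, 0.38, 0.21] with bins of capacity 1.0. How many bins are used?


Place items sequentially using First-Fit:
  Item 0.32 -> new Bin 1
  Item 0.78 -> new Bin 2
  Item 0.77 -> new Bin 3
  Item 0.42 -> Bin 1 (now 0.74)
  Item 0.51 -> new Bin 4
  Item 0.38 -> Bin 4 (now 0.89)
  Item 0.21 -> Bin 1 (now 0.95)
Total bins used = 4

4


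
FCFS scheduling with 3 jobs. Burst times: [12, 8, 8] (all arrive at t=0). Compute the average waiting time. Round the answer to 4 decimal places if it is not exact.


FCFS order (as given): [12, 8, 8]
Waiting times:
  Job 1: wait = 0
  Job 2: wait = 12
  Job 3: wait = 20
Sum of waiting times = 32
Average waiting time = 32/3 = 10.6667

10.6667


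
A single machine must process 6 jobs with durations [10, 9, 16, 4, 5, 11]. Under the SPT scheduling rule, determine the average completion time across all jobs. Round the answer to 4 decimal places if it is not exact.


Sort jobs by processing time (SPT order): [4, 5, 9, 10, 11, 16]
Compute completion times sequentially:
  Job 1: processing = 4, completes at 4
  Job 2: processing = 5, completes at 9
  Job 3: processing = 9, completes at 18
  Job 4: processing = 10, completes at 28
  Job 5: processing = 11, completes at 39
  Job 6: processing = 16, completes at 55
Sum of completion times = 153
Average completion time = 153/6 = 25.5

25.5


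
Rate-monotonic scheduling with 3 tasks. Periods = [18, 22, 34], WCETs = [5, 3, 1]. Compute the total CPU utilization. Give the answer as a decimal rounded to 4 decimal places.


Compute individual utilizations (exact fractions):
  Task 1: C/T = 5/18 (approx. 0.2778)
  Task 2: C/T = 3/22 (approx. 0.1364)
  Task 3: C/T = 1/34 (approx. 0.0294)
Total utilization U = 5/18 + 3/22 + 1/34 = 1493/3366
Rounded to 4 decimal places: U = 0.4436
RM (Liu & Layland) bound for 3 tasks = 0.779763; compare with U = 1493/3366 (approx. 0.443553)
U <= bound, so schedulable by RM sufficient condition.

0.4436


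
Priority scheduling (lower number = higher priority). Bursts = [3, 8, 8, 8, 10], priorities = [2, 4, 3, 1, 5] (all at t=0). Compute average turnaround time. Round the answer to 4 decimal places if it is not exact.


Sort by priority (ascending = highest first):
Order: [(1, 8), (2, 3), (3, 8), (4, 8), (5, 10)]
Completion times:
  Priority 1, burst=8, C=8
  Priority 2, burst=3, C=11
  Priority 3, burst=8, C=19
  Priority 4, burst=8, C=27
  Priority 5, burst=10, C=37
Average turnaround = 102/5 = 20.4

20.4


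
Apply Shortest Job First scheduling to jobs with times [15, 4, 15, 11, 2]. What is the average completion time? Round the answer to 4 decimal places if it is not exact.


SJF order (ascending): [2, 4, 11, 15, 15]
Completion times:
  Job 1: burst=2, C=2
  Job 2: burst=4, C=6
  Job 3: burst=11, C=17
  Job 4: burst=15, C=32
  Job 5: burst=15, C=47
Average completion = 104/5 = 20.8

20.8


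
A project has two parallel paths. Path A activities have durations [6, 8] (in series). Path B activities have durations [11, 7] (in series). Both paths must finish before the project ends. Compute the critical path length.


Path A total = 6 + 8 = 14
Path B total = 11 + 7 = 18
Critical path = longest path = max(14, 18) = 18

18


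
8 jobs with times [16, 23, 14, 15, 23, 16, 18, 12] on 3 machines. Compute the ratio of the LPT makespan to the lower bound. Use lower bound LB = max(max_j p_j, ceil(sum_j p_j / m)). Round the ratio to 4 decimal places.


LPT order: [23, 23, 18, 16, 16, 15, 14, 12]
Machine loads after assignment: [39, 50, 48]
LPT makespan = 50
Lower bound = max(max_job, ceil(total/3)) = max(23, 46) = 46
Ratio = 50 / 46 = 1.087

1.087


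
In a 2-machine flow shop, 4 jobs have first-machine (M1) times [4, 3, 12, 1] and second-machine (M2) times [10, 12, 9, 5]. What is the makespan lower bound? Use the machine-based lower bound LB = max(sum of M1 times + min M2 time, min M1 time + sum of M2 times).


LB1 = sum(M1 times) + min(M2 times) = 20 + 5 = 25
LB2 = min(M1 times) + sum(M2 times) = 1 + 36 = 37
Lower bound = max(LB1, LB2) = max(25, 37) = 37

37


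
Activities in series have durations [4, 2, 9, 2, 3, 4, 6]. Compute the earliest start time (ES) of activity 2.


Activity 2 starts after activities 1 through 1 complete.
Predecessor durations: [4]
ES = 4 = 4

4


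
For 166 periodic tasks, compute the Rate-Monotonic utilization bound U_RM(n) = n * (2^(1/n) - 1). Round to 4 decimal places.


Compute 2^(1/166) = 1.0041843153
Subtract 1: 1.0041843153 - 1 = 0.0041843153
Multiply by n: 166 * 0.0041843153 = 0.6945963398
Round to 4 dp: 0.6946

0.6946


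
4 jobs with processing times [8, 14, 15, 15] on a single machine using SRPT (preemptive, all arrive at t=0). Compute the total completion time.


Since all jobs arrive at t=0, SRPT equals SPT ordering.
SPT order: [8, 14, 15, 15]
Completion times:
  Job 1: p=8, C=8
  Job 2: p=14, C=22
  Job 3: p=15, C=37
  Job 4: p=15, C=52
Total completion time = 8 + 22 + 37 + 52 = 119

119


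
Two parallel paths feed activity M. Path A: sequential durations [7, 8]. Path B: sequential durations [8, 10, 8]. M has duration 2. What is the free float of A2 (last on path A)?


ES(A2) = sum of predecessors on chain A = 7
EF(A2) = ES + duration = 7 + 8 = 15
Successor of A2 is M. ES(M) = max(sum(A), sum(B)) = max(15, 26) = 26
Free float = ES(successor) - EF(current) = 26 - 15 = 11

11


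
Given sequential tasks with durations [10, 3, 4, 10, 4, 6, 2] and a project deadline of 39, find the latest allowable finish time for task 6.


LF(activity 6) = deadline - sum of successor durations
Successors: activities 7 through 7 with durations [2]
Sum of successor durations = 2
LF = 39 - 2 = 37

37


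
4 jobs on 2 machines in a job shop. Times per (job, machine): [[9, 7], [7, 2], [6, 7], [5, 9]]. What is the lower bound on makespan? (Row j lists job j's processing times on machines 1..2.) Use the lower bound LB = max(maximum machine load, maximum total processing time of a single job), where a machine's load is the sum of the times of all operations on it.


Machine loads:
  Machine 1: 9 + 7 + 6 + 5 = 27
  Machine 2: 7 + 2 + 7 + 9 = 25
Max machine load = 27
Job totals:
  Job 1: 16
  Job 2: 9
  Job 3: 13
  Job 4: 14
Max job total = 16
Lower bound = max(27, 16) = 27

27


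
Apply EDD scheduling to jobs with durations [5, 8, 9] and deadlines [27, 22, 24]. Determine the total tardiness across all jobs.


Sort by due date (EDD order): [(8, 22), (9, 24), (5, 27)]
Compute completion times and tardiness:
  Job 1: p=8, d=22, C=8, tardiness=max(0,8-22)=0
  Job 2: p=9, d=24, C=17, tardiness=max(0,17-24)=0
  Job 3: p=5, d=27, C=22, tardiness=max(0,22-27)=0
Total tardiness = 0

0


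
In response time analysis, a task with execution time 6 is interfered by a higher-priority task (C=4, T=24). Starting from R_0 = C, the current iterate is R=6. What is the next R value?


R_next = C + ceil(R_prev / T_hp) * C_hp
ceil(6 / 24) = ceil(0.25) = 1
Interference = 1 * 4 = 4
R_next = 6 + 4 = 10

10


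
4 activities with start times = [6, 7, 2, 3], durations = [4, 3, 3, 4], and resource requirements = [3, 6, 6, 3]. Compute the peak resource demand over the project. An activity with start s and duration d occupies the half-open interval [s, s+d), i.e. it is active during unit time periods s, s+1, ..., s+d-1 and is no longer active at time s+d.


Each activity i is active on [start_i, start_i + duration_i).
Compute total resource usage per time slot:
  t=0: active resources = [], total = 0
  t=1: active resources = [], total = 0
  t=2: active resources = [6], total = 6
  t=3: active resources = [6, 3], total = 9
  t=4: active resources = [6, 3], total = 9
  t=5: active resources = [3], total = 3
  t=6: active resources = [3, 3], total = 6
  t=7: active resources = [3, 6], total = 9
  t=8: active resources = [3, 6], total = 9
  t=9: active resources = [3, 6], total = 9
Peak resource demand = 9

9
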